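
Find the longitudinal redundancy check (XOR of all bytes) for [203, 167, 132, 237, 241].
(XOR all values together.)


XOR chain: 203 ^ 167 ^ 132 ^ 237 ^ 241 = 244

244


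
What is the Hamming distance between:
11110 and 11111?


XOR: 00001
Count of 1s: 1

1


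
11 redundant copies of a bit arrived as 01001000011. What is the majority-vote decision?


Ones: 4 out of 11
Threshold: 6

0 (4/11 voted 1)


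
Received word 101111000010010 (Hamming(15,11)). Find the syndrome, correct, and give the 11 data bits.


Syndrome = 0: no error detected

Data: 11100010010 (no errors)


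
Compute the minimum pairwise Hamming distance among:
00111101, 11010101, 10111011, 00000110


Comparing all pairs, minimum distance: 3
Can detect 2 errors, correct 1 errors

3


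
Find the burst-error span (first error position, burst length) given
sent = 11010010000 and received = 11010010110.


XOR: 00000000110

Burst at position 8, length 2


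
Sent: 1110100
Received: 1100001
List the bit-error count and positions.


XOR: 0010101

3 error(s) at position(s): 2, 4, 6


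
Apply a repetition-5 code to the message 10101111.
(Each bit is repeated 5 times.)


Each bit -> 5 copies

1111100000111110000011111111111111111111


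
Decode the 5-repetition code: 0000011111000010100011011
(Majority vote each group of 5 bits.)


Groups: 00000, 11111, 00001, 01000, 11011
Majority votes: 01001

01001


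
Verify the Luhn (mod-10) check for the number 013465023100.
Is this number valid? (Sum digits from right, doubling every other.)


Luhn sum = 28
28 mod 10 = 8

Invalid (Luhn sum mod 10 = 8)


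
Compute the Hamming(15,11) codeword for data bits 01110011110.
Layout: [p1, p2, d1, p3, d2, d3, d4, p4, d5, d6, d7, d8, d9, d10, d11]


Parity bits: p1=0, p2=0, p3=0, p4=0

000011100011110


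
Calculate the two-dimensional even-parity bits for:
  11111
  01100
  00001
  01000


Row parities: 1011
Column parities: 11010

Row P: 1011, Col P: 11010, Corner: 1


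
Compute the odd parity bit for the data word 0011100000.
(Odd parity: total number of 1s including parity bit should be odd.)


Number of 1s in data: 3
Parity bit: 0

0


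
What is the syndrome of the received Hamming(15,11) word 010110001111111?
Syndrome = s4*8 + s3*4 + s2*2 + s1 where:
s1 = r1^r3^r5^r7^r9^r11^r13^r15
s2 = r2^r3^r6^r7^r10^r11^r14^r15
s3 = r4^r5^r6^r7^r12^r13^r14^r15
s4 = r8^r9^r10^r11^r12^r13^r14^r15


s1=1, s2=1, s3=0, s4=1

Syndrome = 11 (error at position 11)


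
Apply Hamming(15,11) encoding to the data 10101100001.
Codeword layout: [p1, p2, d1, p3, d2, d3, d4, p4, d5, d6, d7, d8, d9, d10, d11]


Parity bits: p1=1, p2=0, p3=0, p4=1

101001011100001


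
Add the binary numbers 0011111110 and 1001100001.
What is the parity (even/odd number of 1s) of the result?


0011111110 = 254
1001100001 = 609
Sum = 863 = 1101011111
1s count = 8

even parity (8 ones in 1101011111)


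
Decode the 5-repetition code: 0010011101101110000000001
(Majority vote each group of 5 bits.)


Groups: 00100, 11101, 10111, 00000, 00001
Majority votes: 01100

01100


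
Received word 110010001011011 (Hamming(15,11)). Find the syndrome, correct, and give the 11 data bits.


Syndrome = 9: error at position 9

Data: 01000011011 (corrected bit 9)


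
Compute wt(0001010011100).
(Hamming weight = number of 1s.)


Counting 1s in 0001010011100

5


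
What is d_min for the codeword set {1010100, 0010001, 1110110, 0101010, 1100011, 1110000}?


Comparing all pairs, minimum distance: 2
Can detect 1 errors, correct 0 errors

2


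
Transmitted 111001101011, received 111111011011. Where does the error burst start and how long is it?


XOR: 000110110000

Burst at position 3, length 5


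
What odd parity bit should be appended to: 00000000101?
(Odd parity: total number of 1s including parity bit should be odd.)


Number of 1s in data: 2
Parity bit: 1

1


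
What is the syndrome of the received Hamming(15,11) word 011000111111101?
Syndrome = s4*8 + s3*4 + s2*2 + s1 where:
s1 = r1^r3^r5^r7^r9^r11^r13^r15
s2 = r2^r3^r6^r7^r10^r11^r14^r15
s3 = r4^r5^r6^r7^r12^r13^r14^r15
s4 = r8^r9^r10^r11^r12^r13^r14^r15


s1=0, s2=0, s3=0, s4=1

Syndrome = 8 (error at position 8)


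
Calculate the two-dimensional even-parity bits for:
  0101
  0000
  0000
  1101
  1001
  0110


Row parities: 000100
Column parities: 0111

Row P: 000100, Col P: 0111, Corner: 1


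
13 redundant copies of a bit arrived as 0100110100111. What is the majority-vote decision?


Ones: 7 out of 13
Threshold: 7

1 (7/13 voted 1)


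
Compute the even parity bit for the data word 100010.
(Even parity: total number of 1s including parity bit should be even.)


Number of 1s in data: 2
Parity bit: 0

0


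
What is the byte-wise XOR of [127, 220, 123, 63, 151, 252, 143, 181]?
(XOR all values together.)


XOR chain: 127 ^ 220 ^ 123 ^ 63 ^ 151 ^ 252 ^ 143 ^ 181 = 182

182


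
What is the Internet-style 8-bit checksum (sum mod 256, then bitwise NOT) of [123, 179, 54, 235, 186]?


Sum = 777 mod 256 = 9
Complement = 246

246


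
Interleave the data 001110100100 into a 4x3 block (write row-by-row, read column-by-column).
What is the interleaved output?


Matrix:
  001
  110
  100
  100
Read columns: 011101001000

011101001000


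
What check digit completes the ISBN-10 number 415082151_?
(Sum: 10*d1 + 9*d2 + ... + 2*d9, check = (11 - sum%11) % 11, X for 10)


Weighted sum: 168
168 mod 11 = 3

Check digit: 8


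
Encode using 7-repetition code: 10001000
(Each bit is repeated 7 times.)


Each bit -> 7 copies

11111110000000000000000000001111111000000000000000000000


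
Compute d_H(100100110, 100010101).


XOR: 000110011
Count of 1s: 4

4


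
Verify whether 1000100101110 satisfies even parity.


Number of 1s: 6

Yes, parity is correct (6 ones)


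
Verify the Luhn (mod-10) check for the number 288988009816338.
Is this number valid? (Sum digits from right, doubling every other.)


Luhn sum = 78
78 mod 10 = 8

Invalid (Luhn sum mod 10 = 8)


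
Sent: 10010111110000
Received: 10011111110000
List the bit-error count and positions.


XOR: 00001000000000

1 error(s) at position(s): 4


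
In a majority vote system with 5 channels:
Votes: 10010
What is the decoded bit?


Ones: 2 out of 5
Threshold: 3

0 (2/5 voted 1)


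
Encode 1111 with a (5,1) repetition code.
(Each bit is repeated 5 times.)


Each bit -> 5 copies

11111111111111111111


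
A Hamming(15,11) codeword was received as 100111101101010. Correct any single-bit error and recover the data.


Syndrome = 0: no error detected

Data: 01111101010 (no errors)


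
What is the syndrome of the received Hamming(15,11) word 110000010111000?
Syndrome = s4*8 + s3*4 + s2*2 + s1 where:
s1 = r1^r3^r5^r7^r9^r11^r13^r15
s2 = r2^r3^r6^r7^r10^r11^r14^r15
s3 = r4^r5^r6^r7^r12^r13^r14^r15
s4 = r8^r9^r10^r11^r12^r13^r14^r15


s1=0, s2=1, s3=1, s4=0

Syndrome = 6 (error at position 6)


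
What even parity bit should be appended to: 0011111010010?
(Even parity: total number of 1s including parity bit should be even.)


Number of 1s in data: 7
Parity bit: 1

1


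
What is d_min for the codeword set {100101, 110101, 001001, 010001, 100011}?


Comparing all pairs, minimum distance: 1
Can detect 0 errors, correct 0 errors

1


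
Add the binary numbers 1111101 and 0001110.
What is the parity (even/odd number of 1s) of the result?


1111101 = 125
0001110 = 14
Sum = 139 = 10001011
1s count = 4

even parity (4 ones in 10001011)


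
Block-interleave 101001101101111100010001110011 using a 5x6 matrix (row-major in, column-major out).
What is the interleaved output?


Matrix:
  101001
  101101
  111100
  010001
  110011
Read columns: 111010011111100011000000111011

111010011111100011000000111011


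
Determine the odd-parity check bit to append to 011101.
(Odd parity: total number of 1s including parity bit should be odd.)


Number of 1s in data: 4
Parity bit: 1

1


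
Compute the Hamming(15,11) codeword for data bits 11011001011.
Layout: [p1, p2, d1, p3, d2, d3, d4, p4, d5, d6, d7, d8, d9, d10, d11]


Parity bits: p1=1, p2=0, p3=1, p4=0

101110101001011


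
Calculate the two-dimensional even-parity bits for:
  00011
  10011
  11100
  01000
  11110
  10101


Row parities: 011101
Column parities: 01111

Row P: 011101, Col P: 01111, Corner: 0


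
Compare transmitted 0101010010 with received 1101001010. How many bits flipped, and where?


XOR: 1000011000

3 error(s) at position(s): 0, 5, 6


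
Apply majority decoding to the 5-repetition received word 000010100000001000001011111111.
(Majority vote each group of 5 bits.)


Groups: 00001, 01000, 00001, 00000, 10111, 11111
Majority votes: 000011

000011


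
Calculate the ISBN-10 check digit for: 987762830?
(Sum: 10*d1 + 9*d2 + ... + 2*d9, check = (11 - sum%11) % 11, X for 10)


Weighted sum: 354
354 mod 11 = 2

Check digit: 9


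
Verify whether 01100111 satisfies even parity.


Number of 1s: 5

No, parity error (5 ones)


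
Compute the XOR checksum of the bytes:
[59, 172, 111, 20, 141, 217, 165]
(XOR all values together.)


XOR chain: 59 ^ 172 ^ 111 ^ 20 ^ 141 ^ 217 ^ 165 = 29

29


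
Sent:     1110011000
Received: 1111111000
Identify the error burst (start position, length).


XOR: 0001100000

Burst at position 3, length 2


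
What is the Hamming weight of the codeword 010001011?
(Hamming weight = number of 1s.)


Counting 1s in 010001011

4


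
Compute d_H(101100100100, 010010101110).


XOR: 111110001010
Count of 1s: 7

7


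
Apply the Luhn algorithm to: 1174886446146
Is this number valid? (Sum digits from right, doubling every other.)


Luhn sum = 69
69 mod 10 = 9

Invalid (Luhn sum mod 10 = 9)


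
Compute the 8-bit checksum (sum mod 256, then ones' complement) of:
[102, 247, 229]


Sum = 578 mod 256 = 66
Complement = 189

189


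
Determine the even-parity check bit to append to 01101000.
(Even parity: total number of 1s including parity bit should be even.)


Number of 1s in data: 3
Parity bit: 1

1


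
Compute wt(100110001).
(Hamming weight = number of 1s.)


Counting 1s in 100110001

4


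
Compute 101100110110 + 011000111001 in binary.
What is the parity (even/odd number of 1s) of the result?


101100110110 = 2870
011000111001 = 1593
Sum = 4463 = 1000101101111
1s count = 8

even parity (8 ones in 1000101101111)


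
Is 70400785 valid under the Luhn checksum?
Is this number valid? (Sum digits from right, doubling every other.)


Luhn sum = 32
32 mod 10 = 2

Invalid (Luhn sum mod 10 = 2)


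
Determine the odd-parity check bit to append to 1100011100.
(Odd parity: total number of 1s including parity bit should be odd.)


Number of 1s in data: 5
Parity bit: 0

0


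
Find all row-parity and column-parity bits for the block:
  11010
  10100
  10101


Row parities: 101
Column parities: 11011

Row P: 101, Col P: 11011, Corner: 0


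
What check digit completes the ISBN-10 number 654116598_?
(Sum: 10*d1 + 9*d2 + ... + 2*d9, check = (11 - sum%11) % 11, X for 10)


Weighted sum: 243
243 mod 11 = 1

Check digit: X


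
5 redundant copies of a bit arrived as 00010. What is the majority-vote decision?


Ones: 1 out of 5
Threshold: 3

0 (1/5 voted 1)


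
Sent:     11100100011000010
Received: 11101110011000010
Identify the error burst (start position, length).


XOR: 00001010000000000

Burst at position 4, length 3


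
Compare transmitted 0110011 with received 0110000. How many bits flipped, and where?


XOR: 0000011

2 error(s) at position(s): 5, 6


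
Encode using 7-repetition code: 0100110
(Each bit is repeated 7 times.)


Each bit -> 7 copies

0000000111111100000000000000111111111111110000000


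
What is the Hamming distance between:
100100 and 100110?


XOR: 000010
Count of 1s: 1

1


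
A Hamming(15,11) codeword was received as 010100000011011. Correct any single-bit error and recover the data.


Syndrome = 0: no error detected

Data: 00000011011 (no errors)


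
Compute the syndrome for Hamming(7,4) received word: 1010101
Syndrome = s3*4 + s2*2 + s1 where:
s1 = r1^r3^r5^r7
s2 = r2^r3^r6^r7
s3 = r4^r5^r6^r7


s1=0, s2=0, s3=0

Syndrome = 0 (no error)


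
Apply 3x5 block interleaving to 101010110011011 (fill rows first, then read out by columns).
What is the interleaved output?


Matrix:
  10101
  01100
  11011
Read columns: 101011110001101

101011110001101


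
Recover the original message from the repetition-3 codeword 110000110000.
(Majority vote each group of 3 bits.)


Groups: 110, 000, 110, 000
Majority votes: 1010

1010


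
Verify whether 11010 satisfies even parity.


Number of 1s: 3

No, parity error (3 ones)


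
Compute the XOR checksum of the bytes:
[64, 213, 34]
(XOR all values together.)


XOR chain: 64 ^ 213 ^ 34 = 183

183


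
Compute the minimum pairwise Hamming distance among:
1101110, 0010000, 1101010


Comparing all pairs, minimum distance: 1
Can detect 0 errors, correct 0 errors

1


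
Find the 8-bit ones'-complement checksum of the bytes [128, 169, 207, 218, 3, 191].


Sum = 916 mod 256 = 148
Complement = 107

107


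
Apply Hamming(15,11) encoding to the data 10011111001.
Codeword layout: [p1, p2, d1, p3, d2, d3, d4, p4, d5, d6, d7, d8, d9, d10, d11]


Parity bits: p1=1, p2=1, p3=1, p4=1

111100111111001


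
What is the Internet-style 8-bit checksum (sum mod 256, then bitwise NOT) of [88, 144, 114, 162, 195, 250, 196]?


Sum = 1149 mod 256 = 125
Complement = 130

130


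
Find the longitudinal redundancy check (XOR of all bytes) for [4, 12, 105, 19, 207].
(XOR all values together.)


XOR chain: 4 ^ 12 ^ 105 ^ 19 ^ 207 = 189

189


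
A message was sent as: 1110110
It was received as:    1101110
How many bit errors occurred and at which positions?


XOR: 0011000

2 error(s) at position(s): 2, 3


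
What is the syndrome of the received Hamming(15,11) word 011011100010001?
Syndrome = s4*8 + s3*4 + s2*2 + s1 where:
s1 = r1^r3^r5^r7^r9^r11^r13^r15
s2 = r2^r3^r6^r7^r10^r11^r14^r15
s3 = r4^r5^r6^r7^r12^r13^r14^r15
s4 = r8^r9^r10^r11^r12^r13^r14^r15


s1=1, s2=0, s3=0, s4=0

Syndrome = 1 (error at position 1)


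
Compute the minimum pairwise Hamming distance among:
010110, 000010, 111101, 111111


Comparing all pairs, minimum distance: 1
Can detect 0 errors, correct 0 errors

1


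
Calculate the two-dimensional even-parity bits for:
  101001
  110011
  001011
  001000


Row parities: 1011
Column parities: 011001

Row P: 1011, Col P: 011001, Corner: 1


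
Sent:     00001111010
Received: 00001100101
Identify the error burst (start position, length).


XOR: 00000011111

Burst at position 6, length 5


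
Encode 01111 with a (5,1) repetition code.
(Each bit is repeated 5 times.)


Each bit -> 5 copies

0000011111111111111111111


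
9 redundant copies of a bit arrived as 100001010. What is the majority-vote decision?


Ones: 3 out of 9
Threshold: 5

0 (3/9 voted 1)


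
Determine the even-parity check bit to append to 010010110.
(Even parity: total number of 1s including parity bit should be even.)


Number of 1s in data: 4
Parity bit: 0

0


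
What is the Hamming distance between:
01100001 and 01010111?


XOR: 00110110
Count of 1s: 4

4


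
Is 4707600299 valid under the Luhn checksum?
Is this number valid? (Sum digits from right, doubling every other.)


Luhn sum = 45
45 mod 10 = 5

Invalid (Luhn sum mod 10 = 5)


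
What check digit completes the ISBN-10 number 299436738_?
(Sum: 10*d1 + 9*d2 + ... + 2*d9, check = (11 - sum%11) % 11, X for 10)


Weighted sum: 302
302 mod 11 = 5

Check digit: 6


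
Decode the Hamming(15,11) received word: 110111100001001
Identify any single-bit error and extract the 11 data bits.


Syndrome = 0: no error detected

Data: 01110001001 (no errors)


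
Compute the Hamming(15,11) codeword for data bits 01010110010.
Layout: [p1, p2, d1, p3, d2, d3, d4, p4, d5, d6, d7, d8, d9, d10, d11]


Parity bits: p1=1, p2=0, p3=1, p4=1

100110110110010


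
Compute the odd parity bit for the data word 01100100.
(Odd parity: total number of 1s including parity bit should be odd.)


Number of 1s in data: 3
Parity bit: 0

0


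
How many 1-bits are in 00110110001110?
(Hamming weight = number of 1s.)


Counting 1s in 00110110001110

7


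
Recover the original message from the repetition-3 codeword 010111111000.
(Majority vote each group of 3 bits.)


Groups: 010, 111, 111, 000
Majority votes: 0110

0110


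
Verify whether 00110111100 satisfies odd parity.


Number of 1s: 6

No, parity error (6 ones)


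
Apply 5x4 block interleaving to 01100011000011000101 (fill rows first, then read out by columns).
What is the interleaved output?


Matrix:
  0110
  0011
  0000
  1100
  0101
Read columns: 00010100111100001001

00010100111100001001


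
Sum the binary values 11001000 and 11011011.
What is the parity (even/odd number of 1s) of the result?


11001000 = 200
11011011 = 219
Sum = 419 = 110100011
1s count = 5

odd parity (5 ones in 110100011)


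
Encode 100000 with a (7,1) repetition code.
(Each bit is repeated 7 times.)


Each bit -> 7 copies

111111100000000000000000000000000000000000


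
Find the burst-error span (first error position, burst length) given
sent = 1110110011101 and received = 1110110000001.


XOR: 0000000011100

Burst at position 8, length 3


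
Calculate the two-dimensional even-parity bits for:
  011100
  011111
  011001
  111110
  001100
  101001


Row parities: 111101
Column parities: 000001

Row P: 111101, Col P: 000001, Corner: 1


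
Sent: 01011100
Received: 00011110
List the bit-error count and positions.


XOR: 01000010

2 error(s) at position(s): 1, 6


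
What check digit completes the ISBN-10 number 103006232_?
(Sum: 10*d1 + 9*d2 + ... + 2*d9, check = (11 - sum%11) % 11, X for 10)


Weighted sum: 85
85 mod 11 = 8

Check digit: 3


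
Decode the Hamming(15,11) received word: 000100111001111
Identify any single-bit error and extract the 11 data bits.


Syndrome = 2: error at position 2

Data: 00011001111 (corrected bit 2)


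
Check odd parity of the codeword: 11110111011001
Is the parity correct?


Number of 1s: 10

No, parity error (10 ones)


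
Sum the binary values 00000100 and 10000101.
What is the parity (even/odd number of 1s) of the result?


00000100 = 4
10000101 = 133
Sum = 137 = 10001001
1s count = 3

odd parity (3 ones in 10001001)


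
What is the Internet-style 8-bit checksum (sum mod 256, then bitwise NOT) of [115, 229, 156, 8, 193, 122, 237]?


Sum = 1060 mod 256 = 36
Complement = 219

219


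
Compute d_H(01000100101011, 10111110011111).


XOR: 11111010110100
Count of 1s: 9

9


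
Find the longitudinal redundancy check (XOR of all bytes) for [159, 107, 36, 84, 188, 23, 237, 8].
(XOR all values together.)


XOR chain: 159 ^ 107 ^ 36 ^ 84 ^ 188 ^ 23 ^ 237 ^ 8 = 202

202


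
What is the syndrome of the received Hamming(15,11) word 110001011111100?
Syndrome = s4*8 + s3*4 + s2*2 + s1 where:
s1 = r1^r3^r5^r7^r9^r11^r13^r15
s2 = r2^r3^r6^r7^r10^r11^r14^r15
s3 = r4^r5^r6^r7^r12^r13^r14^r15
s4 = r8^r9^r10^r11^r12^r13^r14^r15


s1=0, s2=0, s3=1, s4=0

Syndrome = 4 (error at position 4)


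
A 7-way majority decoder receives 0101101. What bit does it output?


Ones: 4 out of 7
Threshold: 4

1 (4/7 voted 1)


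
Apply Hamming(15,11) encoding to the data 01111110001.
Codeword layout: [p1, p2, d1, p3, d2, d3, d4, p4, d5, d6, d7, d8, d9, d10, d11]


Parity bits: p1=1, p2=1, p3=0, p4=0

110011101110001


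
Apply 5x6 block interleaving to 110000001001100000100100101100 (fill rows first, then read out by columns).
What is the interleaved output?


Matrix:
  110000
  001001
  100000
  100100
  101100
Read columns: 101111000001001000110000001000

101111000001001000110000001000


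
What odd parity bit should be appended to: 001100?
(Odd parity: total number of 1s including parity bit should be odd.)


Number of 1s in data: 2
Parity bit: 1

1


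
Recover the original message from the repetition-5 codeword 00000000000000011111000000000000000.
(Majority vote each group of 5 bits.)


Groups: 00000, 00000, 00000, 11111, 00000, 00000, 00000
Majority votes: 0001000

0001000


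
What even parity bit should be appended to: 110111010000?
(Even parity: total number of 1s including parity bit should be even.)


Number of 1s in data: 6
Parity bit: 0

0


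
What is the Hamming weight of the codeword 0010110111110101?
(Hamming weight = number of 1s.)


Counting 1s in 0010110111110101

10


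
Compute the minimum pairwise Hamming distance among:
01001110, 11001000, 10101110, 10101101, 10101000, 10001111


Comparing all pairs, minimum distance: 2
Can detect 1 errors, correct 0 errors

2


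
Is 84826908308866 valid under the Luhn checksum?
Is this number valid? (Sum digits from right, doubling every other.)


Luhn sum = 70
70 mod 10 = 0

Valid (Luhn sum mod 10 = 0)


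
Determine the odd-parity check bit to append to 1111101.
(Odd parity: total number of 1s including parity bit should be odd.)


Number of 1s in data: 6
Parity bit: 1

1


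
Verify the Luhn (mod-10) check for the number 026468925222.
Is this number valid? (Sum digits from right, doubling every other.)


Luhn sum = 40
40 mod 10 = 0

Valid (Luhn sum mod 10 = 0)


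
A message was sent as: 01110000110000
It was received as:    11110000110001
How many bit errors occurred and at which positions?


XOR: 10000000000001

2 error(s) at position(s): 0, 13


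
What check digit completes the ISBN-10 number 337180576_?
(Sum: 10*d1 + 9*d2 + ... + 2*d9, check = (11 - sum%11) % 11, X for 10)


Weighted sum: 221
221 mod 11 = 1

Check digit: X


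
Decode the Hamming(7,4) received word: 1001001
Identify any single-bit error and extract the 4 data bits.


Syndrome = 2: error at position 2

Data: 0001 (corrected bit 2)


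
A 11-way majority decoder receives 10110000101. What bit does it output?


Ones: 5 out of 11
Threshold: 6

0 (5/11 voted 1)


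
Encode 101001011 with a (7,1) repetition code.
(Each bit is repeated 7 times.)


Each bit -> 7 copies

111111100000001111111000000000000001111111000000011111111111111


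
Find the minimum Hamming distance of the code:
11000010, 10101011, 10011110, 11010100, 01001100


Comparing all pairs, minimum distance: 3
Can detect 2 errors, correct 1 errors

3


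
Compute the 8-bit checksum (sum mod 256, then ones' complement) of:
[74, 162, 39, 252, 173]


Sum = 700 mod 256 = 188
Complement = 67

67


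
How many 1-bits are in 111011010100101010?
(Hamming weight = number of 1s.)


Counting 1s in 111011010100101010

10


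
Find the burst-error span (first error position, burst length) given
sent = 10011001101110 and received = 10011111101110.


XOR: 00000110000000

Burst at position 5, length 2


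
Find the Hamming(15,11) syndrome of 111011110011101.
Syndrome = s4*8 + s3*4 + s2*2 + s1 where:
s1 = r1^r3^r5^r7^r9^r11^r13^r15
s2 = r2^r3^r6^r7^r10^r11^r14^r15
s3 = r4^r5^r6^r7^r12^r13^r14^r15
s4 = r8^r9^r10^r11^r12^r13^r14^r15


s1=1, s2=0, s3=0, s4=1

Syndrome = 9 (error at position 9)


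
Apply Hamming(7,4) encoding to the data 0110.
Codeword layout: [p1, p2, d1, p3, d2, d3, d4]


Parity bits: p1=1, p2=1, p3=0

1100110


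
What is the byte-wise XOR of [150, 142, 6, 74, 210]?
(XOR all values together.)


XOR chain: 150 ^ 142 ^ 6 ^ 74 ^ 210 = 134

134


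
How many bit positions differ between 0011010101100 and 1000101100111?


XOR: 1011111001011
Count of 1s: 9

9


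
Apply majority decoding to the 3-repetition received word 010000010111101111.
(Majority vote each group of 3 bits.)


Groups: 010, 000, 010, 111, 101, 111
Majority votes: 000111

000111


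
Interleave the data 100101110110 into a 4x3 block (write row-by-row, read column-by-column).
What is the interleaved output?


Matrix:
  100
  101
  110
  110
Read columns: 111100110100

111100110100


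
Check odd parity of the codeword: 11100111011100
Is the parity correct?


Number of 1s: 9

Yes, parity is correct (9 ones)


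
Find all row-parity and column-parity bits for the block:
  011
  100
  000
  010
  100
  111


Row parities: 010111
Column parities: 110

Row P: 010111, Col P: 110, Corner: 0


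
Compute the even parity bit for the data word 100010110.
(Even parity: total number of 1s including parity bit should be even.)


Number of 1s in data: 4
Parity bit: 0

0


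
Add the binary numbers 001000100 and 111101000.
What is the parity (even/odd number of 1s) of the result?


001000100 = 68
111101000 = 488
Sum = 556 = 1000101100
1s count = 4

even parity (4 ones in 1000101100)


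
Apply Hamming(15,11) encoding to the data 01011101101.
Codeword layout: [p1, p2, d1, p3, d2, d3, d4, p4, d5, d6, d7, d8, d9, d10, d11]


Parity bits: p1=1, p2=1, p3=1, p4=1

110110111101101


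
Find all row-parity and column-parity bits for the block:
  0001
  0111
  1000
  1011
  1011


Row parities: 11111
Column parities: 1110

Row P: 11111, Col P: 1110, Corner: 1


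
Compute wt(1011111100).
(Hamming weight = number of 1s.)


Counting 1s in 1011111100

7


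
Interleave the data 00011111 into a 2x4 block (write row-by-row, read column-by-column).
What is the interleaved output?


Matrix:
  0001
  1111
Read columns: 01010111

01010111


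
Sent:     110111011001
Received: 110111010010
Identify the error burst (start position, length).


XOR: 000000001011

Burst at position 8, length 4


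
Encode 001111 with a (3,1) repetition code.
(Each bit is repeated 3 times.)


Each bit -> 3 copies

000000111111111111


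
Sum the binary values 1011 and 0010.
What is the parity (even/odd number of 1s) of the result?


1011 = 11
0010 = 2
Sum = 13 = 1101
1s count = 3

odd parity (3 ones in 1101)


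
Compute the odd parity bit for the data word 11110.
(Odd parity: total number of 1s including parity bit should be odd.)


Number of 1s in data: 4
Parity bit: 1

1


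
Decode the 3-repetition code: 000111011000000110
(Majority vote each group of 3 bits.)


Groups: 000, 111, 011, 000, 000, 110
Majority votes: 011001

011001


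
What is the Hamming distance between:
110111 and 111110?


XOR: 001001
Count of 1s: 2

2


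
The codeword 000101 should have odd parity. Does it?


Number of 1s: 2

No, parity error (2 ones)


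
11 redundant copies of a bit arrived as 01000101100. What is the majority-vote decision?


Ones: 4 out of 11
Threshold: 6

0 (4/11 voted 1)


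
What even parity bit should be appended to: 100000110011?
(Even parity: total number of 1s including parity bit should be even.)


Number of 1s in data: 5
Parity bit: 1

1


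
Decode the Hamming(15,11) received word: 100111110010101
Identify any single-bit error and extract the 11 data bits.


Syndrome = 0: no error detected

Data: 01110010101 (no errors)


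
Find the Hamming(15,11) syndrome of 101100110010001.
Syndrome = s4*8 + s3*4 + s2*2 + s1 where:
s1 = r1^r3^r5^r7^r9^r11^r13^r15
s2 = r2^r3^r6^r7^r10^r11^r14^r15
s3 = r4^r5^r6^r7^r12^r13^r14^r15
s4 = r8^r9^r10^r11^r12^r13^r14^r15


s1=1, s2=0, s3=1, s4=1

Syndrome = 13 (error at position 13)


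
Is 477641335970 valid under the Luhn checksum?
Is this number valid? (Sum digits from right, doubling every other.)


Luhn sum = 59
59 mod 10 = 9

Invalid (Luhn sum mod 10 = 9)


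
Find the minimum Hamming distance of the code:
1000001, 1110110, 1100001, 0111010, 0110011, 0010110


Comparing all pairs, minimum distance: 1
Can detect 0 errors, correct 0 errors

1


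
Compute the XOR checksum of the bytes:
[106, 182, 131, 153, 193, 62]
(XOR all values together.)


XOR chain: 106 ^ 182 ^ 131 ^ 153 ^ 193 ^ 62 = 57

57


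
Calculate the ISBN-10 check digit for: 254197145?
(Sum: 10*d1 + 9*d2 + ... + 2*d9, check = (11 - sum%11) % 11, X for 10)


Weighted sum: 219
219 mod 11 = 10

Check digit: 1


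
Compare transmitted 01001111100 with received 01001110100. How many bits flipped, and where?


XOR: 00000001000

1 error(s) at position(s): 7


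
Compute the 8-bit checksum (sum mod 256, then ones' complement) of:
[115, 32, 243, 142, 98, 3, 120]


Sum = 753 mod 256 = 241
Complement = 14

14


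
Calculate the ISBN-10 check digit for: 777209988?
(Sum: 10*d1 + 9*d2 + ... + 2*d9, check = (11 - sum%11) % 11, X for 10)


Weighted sum: 324
324 mod 11 = 5

Check digit: 6


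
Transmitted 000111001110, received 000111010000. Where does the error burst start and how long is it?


XOR: 000000011110

Burst at position 7, length 4


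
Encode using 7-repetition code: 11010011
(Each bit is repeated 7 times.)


Each bit -> 7 copies

11111111111111000000011111110000000000000011111111111111


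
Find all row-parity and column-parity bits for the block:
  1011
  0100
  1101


Row parities: 111
Column parities: 0010

Row P: 111, Col P: 0010, Corner: 1


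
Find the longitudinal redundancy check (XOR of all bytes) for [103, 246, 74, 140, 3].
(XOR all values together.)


XOR chain: 103 ^ 246 ^ 74 ^ 140 ^ 3 = 84

84


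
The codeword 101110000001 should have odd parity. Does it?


Number of 1s: 5

Yes, parity is correct (5 ones)


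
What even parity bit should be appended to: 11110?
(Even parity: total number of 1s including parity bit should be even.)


Number of 1s in data: 4
Parity bit: 0

0


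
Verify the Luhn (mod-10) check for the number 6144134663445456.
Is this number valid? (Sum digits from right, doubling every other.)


Luhn sum = 65
65 mod 10 = 5

Invalid (Luhn sum mod 10 = 5)


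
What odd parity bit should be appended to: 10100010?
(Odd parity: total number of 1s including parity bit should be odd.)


Number of 1s in data: 3
Parity bit: 0

0


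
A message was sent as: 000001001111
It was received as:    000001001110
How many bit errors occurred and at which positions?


XOR: 000000000001

1 error(s) at position(s): 11


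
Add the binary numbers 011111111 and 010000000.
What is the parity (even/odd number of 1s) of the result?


011111111 = 255
010000000 = 128
Sum = 383 = 101111111
1s count = 8

even parity (8 ones in 101111111)


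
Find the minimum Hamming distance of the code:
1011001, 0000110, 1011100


Comparing all pairs, minimum distance: 2
Can detect 1 errors, correct 0 errors

2


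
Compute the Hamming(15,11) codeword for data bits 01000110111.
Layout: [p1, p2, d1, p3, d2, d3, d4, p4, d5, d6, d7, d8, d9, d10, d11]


Parity bits: p1=0, p2=0, p3=0, p4=1

000010010110111


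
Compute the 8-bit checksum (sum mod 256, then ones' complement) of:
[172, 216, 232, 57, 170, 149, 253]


Sum = 1249 mod 256 = 225
Complement = 30

30


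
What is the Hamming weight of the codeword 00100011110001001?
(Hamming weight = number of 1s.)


Counting 1s in 00100011110001001

7


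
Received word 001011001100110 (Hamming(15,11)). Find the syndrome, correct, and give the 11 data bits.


Syndrome = 0: no error detected

Data: 11101100110 (no errors)


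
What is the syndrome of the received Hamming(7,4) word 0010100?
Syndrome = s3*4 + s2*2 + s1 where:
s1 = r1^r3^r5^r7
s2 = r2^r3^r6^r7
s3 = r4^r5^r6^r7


s1=0, s2=1, s3=1

Syndrome = 6 (error at position 6)


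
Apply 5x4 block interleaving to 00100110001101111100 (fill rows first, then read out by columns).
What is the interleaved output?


Matrix:
  0010
  0110
  0011
  0111
  1100
Read columns: 00001010111111000110

00001010111111000110


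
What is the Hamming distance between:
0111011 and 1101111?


XOR: 1010100
Count of 1s: 3

3


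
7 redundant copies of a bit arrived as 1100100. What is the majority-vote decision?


Ones: 3 out of 7
Threshold: 4

0 (3/7 voted 1)


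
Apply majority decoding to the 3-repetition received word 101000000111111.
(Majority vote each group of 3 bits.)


Groups: 101, 000, 000, 111, 111
Majority votes: 10011

10011


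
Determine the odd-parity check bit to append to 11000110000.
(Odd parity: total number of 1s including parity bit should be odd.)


Number of 1s in data: 4
Parity bit: 1

1


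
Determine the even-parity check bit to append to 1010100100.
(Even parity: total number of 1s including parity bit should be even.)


Number of 1s in data: 4
Parity bit: 0

0


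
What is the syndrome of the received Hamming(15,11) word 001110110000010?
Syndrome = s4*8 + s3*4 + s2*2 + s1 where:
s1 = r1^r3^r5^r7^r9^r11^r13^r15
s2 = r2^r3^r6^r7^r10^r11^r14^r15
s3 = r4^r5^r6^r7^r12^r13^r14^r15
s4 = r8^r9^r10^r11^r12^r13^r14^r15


s1=1, s2=1, s3=0, s4=0

Syndrome = 3 (error at position 3)


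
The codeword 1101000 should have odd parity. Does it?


Number of 1s: 3

Yes, parity is correct (3 ones)


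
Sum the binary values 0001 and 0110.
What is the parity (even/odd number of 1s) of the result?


0001 = 1
0110 = 6
Sum = 7 = 111
1s count = 3

odd parity (3 ones in 111)


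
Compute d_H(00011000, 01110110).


XOR: 01101110
Count of 1s: 5

5


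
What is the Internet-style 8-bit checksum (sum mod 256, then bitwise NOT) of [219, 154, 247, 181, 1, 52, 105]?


Sum = 959 mod 256 = 191
Complement = 64

64


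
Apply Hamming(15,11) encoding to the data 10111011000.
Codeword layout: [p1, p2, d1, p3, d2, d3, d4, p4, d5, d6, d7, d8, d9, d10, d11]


Parity bits: p1=0, p2=0, p3=1, p4=1

001101111011000


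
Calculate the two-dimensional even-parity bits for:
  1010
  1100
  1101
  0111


Row parities: 0011
Column parities: 1100

Row P: 0011, Col P: 1100, Corner: 0


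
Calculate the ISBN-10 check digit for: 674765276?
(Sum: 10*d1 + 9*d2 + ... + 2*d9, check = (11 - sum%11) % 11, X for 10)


Weighted sum: 306
306 mod 11 = 9

Check digit: 2


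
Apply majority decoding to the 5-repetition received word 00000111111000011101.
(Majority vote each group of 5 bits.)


Groups: 00000, 11111, 10000, 11101
Majority votes: 0101

0101


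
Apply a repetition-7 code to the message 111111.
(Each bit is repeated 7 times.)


Each bit -> 7 copies

111111111111111111111111111111111111111111


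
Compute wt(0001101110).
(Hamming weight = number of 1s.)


Counting 1s in 0001101110

5


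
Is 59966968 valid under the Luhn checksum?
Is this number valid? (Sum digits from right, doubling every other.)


Luhn sum = 48
48 mod 10 = 8

Invalid (Luhn sum mod 10 = 8)


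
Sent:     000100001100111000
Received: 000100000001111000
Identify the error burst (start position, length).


XOR: 000000001101000000

Burst at position 8, length 4


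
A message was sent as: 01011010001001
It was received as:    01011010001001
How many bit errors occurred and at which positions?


XOR: 00000000000000

0 errors (received matches sent)


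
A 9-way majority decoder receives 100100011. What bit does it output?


Ones: 4 out of 9
Threshold: 5

0 (4/9 voted 1)


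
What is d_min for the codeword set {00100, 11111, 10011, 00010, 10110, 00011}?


Comparing all pairs, minimum distance: 1
Can detect 0 errors, correct 0 errors

1


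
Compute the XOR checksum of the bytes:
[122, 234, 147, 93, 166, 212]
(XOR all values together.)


XOR chain: 122 ^ 234 ^ 147 ^ 93 ^ 166 ^ 212 = 44

44


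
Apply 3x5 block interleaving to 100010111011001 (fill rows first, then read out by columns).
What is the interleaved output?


Matrix:
  10001
  01110
  11001
Read columns: 101011010010101

101011010010101


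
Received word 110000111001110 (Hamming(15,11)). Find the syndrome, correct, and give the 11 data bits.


Syndrome = 10: error at position 10

Data: 00011101110 (corrected bit 10)


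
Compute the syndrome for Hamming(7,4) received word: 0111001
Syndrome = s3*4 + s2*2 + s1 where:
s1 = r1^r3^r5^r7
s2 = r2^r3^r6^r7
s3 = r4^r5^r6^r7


s1=0, s2=1, s3=0

Syndrome = 2 (error at position 2)


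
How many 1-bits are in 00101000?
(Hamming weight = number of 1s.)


Counting 1s in 00101000

2


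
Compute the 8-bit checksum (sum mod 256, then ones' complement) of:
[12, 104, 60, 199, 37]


Sum = 412 mod 256 = 156
Complement = 99

99


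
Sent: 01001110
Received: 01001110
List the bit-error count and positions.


XOR: 00000000

0 errors (received matches sent)


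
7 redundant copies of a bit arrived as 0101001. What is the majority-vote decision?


Ones: 3 out of 7
Threshold: 4

0 (3/7 voted 1)


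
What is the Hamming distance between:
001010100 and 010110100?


XOR: 011100000
Count of 1s: 3

3


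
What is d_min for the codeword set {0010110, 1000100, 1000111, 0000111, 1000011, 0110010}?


Comparing all pairs, minimum distance: 1
Can detect 0 errors, correct 0 errors

1


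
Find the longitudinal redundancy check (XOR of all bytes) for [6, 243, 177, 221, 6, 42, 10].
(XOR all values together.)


XOR chain: 6 ^ 243 ^ 177 ^ 221 ^ 6 ^ 42 ^ 10 = 191

191


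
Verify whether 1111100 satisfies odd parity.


Number of 1s: 5

Yes, parity is correct (5 ones)


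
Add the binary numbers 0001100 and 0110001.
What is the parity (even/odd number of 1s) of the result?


0001100 = 12
0110001 = 49
Sum = 61 = 111101
1s count = 5

odd parity (5 ones in 111101)


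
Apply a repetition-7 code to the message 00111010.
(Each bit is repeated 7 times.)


Each bit -> 7 copies

00000000000000111111111111111111111000000011111110000000


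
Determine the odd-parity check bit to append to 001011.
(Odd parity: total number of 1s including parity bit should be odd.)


Number of 1s in data: 3
Parity bit: 0

0


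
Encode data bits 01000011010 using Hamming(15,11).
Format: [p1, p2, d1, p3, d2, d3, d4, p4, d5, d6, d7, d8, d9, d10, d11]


Parity bits: p1=0, p2=0, p3=1, p4=1

000110010011010


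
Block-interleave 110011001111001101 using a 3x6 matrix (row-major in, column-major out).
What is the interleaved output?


Matrix:
  110011
  001111
  001101
Read columns: 100100011011110111

100100011011110111


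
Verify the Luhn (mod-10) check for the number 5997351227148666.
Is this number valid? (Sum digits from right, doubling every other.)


Luhn sum = 80
80 mod 10 = 0

Valid (Luhn sum mod 10 = 0)


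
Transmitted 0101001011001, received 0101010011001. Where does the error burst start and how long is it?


XOR: 0000011000000

Burst at position 5, length 2


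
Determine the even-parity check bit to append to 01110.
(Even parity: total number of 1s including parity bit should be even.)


Number of 1s in data: 3
Parity bit: 1

1


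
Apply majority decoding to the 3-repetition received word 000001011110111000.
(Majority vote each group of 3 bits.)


Groups: 000, 001, 011, 110, 111, 000
Majority votes: 001110

001110


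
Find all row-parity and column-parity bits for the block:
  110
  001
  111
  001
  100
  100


Row parities: 011111
Column parities: 001

Row P: 011111, Col P: 001, Corner: 1


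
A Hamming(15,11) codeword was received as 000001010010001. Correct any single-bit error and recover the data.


Syndrome = 10: error at position 10

Data: 00100110001 (corrected bit 10)


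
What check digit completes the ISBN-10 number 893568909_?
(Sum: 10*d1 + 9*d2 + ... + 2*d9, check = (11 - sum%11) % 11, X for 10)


Weighted sum: 350
350 mod 11 = 9

Check digit: 2
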